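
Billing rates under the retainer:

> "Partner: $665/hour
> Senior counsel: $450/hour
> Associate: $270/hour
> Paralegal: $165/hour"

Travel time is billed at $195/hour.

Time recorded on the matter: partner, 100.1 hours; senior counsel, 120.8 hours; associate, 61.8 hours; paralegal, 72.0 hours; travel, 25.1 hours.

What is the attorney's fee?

Partner: 100.1 × $665 = $66,566.50
Senior counsel: 120.8 × $450 = $54,360.00
Associate: 61.8 × $270 = $16,686.00
Paralegal: 72.0 × $165 = $11,880.00
Subtotal: $66,566.50 + $54,360.00 + $16,686.00 + $11,880.00 = $149,492.50
Travel: 25.1 × $195 = $4,894.50
Total: $149,492.50 + $4,894.50 = $154,387.00

$154,387.00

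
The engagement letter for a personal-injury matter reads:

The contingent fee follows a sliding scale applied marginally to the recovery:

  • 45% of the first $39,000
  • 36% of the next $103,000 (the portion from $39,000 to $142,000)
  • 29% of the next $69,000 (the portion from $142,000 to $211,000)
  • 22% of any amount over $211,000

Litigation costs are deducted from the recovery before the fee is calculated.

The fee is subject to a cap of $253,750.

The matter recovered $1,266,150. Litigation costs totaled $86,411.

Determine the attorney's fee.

$253,750.00

Fee base (net of costs): $1,266,150 − $86,411 = $1,179,739
First $39,000 at 45% = $17,550.00
Next $103,000 at 36% = $37,080.00
Next $69,000 at 29% = $20,010.00
Remaining $968,739 at 22% = $213,122.58
Fee: $17,550.00 + $37,080.00 + $20,010.00 + $213,122.58 = $287,762.58
$287,762.58 exceeds the $253,750 cap, so the fee is capped at $253,750.00.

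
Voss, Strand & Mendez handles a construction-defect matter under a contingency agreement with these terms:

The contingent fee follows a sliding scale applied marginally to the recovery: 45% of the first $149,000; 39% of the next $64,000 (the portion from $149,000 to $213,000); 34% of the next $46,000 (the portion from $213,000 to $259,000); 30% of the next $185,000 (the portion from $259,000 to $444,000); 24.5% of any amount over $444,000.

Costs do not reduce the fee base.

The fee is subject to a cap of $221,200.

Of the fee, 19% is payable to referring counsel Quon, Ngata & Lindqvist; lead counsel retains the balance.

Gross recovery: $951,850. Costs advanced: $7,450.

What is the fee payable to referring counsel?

Fee base is the gross recovery, $951,850; costs are reimbursed separately.
First $149,000 at 45% = $67,050.00
Next $64,000 at 39% = $24,960.00
Next $46,000 at 34% = $15,640.00
Next $185,000 at 30% = $55,500.00
Remaining $507,850 at 24.5% = $124,423.25
Fee: $67,050.00 + $24,960.00 + $15,640.00 + $55,500.00 + $124,423.25 = $287,573.25
$287,573.25 exceeds the $221,200 cap, so the fee is capped at $221,200.00.
Referral share: 19% of $221,200.00 = $42,028.00; lead counsel retains $221,200.00 − $42,028.00 = $179,172.00.

$42,028.00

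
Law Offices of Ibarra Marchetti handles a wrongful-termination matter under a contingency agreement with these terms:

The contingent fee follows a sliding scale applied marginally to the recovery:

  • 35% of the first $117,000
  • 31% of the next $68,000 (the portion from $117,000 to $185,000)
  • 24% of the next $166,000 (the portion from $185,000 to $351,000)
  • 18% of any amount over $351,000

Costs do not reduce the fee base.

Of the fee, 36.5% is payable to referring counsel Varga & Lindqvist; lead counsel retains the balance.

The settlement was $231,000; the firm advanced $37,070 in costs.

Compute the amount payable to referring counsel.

$26,670.55

Fee base is the gross recovery, $231,000; costs are reimbursed separately.
First $117,000 at 35% = $40,950.00
Next $68,000 at 31% = $21,080.00
Remaining $46,000 at 24% = $11,040.00
Fee: $40,950.00 + $21,080.00 + $11,040.00 = $73,070.00
Referral share: 36.5% of $73,070.00 = $26,670.55; lead counsel retains $73,070.00 − $26,670.55 = $46,399.45.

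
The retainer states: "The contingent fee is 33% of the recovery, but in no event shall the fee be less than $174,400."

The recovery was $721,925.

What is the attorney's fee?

$238,235.25

33% of $721,925 = $238,235.25
That exceeds the $174,400 minimum.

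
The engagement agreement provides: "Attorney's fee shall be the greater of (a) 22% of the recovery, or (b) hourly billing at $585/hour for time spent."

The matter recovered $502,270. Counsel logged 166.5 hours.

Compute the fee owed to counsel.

(a) 22% of $502,270 = $110,499.40
(b) 166.5 × $585 = $97,402.50
The greater is (a): $110,499.40.

$110,499.40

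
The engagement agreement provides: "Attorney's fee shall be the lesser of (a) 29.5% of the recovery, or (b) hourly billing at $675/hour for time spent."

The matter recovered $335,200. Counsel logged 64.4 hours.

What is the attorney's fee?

(a) 29.5% of $335,200 = $98,884.00
(b) 64.4 × $675 = $43,470.00
The lesser is (b): $43,470.00.

$43,470.00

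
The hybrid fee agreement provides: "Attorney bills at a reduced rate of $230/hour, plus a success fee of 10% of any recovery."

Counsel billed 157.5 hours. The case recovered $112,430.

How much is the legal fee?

Hourly: 157.5 × $230 = $36,225.00
Success fee: 10% of $112,430 = $11,243.00
Total: $36,225.00 + $11,243.00 = $47,468.00

$47,468.00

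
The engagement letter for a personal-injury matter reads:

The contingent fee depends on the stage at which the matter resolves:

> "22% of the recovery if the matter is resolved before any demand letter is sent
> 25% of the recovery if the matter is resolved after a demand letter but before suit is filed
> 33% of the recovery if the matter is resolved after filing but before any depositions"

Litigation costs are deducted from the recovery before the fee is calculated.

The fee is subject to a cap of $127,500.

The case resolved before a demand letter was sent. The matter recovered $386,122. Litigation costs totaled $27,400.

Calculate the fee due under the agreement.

Fee base (net of costs): $386,122 − $27,400 = $358,722
The matter resolved before a demand letter was sent, so the 22% rate applies.
$358,722 × 22% = $78,918.84
$78,918.84 is under the $127,500 cap.

$78,918.84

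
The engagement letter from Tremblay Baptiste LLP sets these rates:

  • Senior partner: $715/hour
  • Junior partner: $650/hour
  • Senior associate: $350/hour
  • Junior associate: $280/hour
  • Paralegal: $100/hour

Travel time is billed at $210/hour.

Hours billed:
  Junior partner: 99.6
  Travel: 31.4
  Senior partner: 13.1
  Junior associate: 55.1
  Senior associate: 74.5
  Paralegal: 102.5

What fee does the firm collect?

Senior partner: 13.1 × $715 = $9,366.50
Junior partner: 99.6 × $650 = $64,740.00
Senior associate: 74.5 × $350 = $26,075.00
Junior associate: 55.1 × $280 = $15,428.00
Paralegal: 102.5 × $100 = $10,250.00
Subtotal: $9,366.50 + $64,740.00 + $26,075.00 + $15,428.00 + $10,250.00 = $125,859.50
Travel: 31.4 × $210 = $6,594.00
Total: $125,859.50 + $6,594.00 = $132,453.50

$132,453.50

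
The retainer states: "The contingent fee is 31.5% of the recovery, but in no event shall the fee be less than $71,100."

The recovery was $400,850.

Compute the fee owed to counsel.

31.5% of $400,850 = $126,267.75
That exceeds the $71,100 minimum.

$126,267.75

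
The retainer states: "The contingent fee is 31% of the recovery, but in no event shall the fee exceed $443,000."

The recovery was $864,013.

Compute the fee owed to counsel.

31% of $864,013 = $267,844.03
That is under the $443,000 cap.

$267,844.03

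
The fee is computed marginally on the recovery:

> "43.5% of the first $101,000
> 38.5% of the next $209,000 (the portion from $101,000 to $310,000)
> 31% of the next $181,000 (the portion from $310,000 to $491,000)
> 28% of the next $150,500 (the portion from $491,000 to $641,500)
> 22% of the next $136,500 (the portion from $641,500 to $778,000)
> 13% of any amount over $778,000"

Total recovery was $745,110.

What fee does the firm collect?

$245,444.20

First $101,000 at 43.5% = $43,935.00
Next $209,000 at 38.5% = $80,465.00
Next $181,000 at 31% = $56,110.00
Next $150,500 at 28% = $42,140.00
Remaining $103,610 at 22% = $22,794.20
Fee: $43,935.00 + $80,465.00 + $56,110.00 + $42,140.00 + $22,794.20 = $245,444.20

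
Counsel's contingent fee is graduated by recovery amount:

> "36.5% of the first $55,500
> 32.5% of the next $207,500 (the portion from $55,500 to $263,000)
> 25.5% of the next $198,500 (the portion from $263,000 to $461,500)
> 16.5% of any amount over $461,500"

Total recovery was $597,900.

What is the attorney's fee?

$160,818.50

First $55,500 at 36.5% = $20,257.50
Next $207,500 at 32.5% = $67,437.50
Next $198,500 at 25.5% = $50,617.50
Remaining $136,400 at 16.5% = $22,506.00
Fee: $20,257.50 + $67,437.50 + $50,617.50 + $22,506.00 = $160,818.50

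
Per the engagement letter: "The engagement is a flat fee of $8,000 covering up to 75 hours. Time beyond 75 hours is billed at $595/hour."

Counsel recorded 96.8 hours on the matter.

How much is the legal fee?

$20,971.00

Flat fee: $8,000.00
Excess hours: 96.8 − 75 = 21.8
Overrun: 21.8 × $595 = $12,971.00
Total: $8,000.00 + $12,971.00 = $20,971.00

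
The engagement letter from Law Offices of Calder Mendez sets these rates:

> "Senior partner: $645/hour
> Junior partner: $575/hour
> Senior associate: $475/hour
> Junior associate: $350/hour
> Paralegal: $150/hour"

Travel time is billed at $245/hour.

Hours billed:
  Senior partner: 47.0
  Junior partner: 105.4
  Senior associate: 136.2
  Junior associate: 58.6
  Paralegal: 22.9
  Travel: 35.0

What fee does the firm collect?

$188,135.00

Senior partner: 47.0 × $645 = $30,315.00
Junior partner: 105.4 × $575 = $60,605.00
Senior associate: 136.2 × $475 = $64,695.00
Junior associate: 58.6 × $350 = $20,510.00
Paralegal: 22.9 × $150 = $3,435.00
Subtotal: $30,315.00 + $60,605.00 + $64,695.00 + $20,510.00 + $3,435.00 = $179,560.00
Travel: 35.0 × $245 = $8,575.00
Total: $179,560.00 + $8,575.00 = $188,135.00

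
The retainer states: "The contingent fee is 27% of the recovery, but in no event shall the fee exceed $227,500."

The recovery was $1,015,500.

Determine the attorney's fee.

$227,500.00

27% of $1,015,500 = $274,185.00
That exceeds the $227,500 cap, so the fee is capped at $227,500.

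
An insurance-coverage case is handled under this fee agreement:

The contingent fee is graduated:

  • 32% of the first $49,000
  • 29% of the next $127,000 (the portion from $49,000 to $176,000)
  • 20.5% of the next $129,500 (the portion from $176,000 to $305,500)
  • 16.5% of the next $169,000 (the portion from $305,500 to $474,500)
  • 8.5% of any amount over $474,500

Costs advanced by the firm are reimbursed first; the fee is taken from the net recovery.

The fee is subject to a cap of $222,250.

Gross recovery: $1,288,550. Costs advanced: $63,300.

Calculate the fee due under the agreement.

$170,756.25

Fee base (net of costs): $1,288,550 − $63,300 = $1,225,250
First $49,000 at 32% = $15,680.00
Next $127,000 at 29% = $36,830.00
Next $129,500 at 20.5% = $26,547.50
Next $169,000 at 16.5% = $27,885.00
Remaining $750,750 at 8.5% = $63,813.75
Fee: $15,680.00 + $36,830.00 + $26,547.50 + $27,885.00 + $63,813.75 = $170,756.25
$170,756.25 is under the $222,250 cap.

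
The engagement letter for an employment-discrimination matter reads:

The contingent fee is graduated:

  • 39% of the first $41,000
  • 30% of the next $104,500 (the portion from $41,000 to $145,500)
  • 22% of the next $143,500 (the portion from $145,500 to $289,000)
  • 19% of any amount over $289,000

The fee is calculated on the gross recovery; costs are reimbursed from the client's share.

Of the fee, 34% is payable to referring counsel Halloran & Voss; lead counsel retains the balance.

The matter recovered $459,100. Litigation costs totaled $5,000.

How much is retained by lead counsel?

Fee base is the gross recovery, $459,100; costs are reimbursed separately.
First $41,000 at 39% = $15,990.00
Next $104,500 at 30% = $31,350.00
Next $143,500 at 22% = $31,570.00
Remaining $170,100 at 19% = $32,319.00
Fee: $15,990.00 + $31,350.00 + $31,570.00 + $32,319.00 = $111,229.00
Referral share: 34% of $111,229.00 = $37,817.86; lead counsel retains $111,229.00 − $37,817.86 = $73,411.14.

$73,411.14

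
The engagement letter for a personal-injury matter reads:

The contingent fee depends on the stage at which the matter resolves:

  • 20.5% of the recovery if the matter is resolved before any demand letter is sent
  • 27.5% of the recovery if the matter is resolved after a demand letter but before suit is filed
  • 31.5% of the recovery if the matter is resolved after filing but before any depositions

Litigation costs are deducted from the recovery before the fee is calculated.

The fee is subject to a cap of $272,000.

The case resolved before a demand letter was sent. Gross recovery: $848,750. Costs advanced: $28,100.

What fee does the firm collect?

$168,233.25

Fee base (net of costs): $848,750 − $28,100 = $820,650
The matter resolved before a demand letter was sent, so the 20.5% rate applies.
$820,650 × 20.5% = $168,233.25
$168,233.25 is under the $272,000 cap.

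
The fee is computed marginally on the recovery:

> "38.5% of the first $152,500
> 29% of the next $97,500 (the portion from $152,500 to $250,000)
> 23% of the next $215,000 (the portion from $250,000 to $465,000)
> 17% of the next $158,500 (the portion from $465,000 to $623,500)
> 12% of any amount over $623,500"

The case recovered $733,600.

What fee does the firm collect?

First $152,500 at 38.5% = $58,712.50
Next $97,500 at 29% = $28,275.00
Next $215,000 at 23% = $49,450.00
Next $158,500 at 17% = $26,945.00
Remaining $110,100 at 12% = $13,212.00
Fee: $58,712.50 + $28,275.00 + $49,450.00 + $26,945.00 + $13,212.00 = $176,594.50

$176,594.50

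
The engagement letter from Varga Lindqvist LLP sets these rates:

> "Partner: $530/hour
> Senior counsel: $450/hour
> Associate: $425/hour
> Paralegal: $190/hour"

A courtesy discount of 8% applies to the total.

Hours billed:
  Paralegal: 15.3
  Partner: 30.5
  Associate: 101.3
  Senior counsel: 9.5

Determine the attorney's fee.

Partner: 30.5 × $530 = $16,165.00
Senior counsel: 9.5 × $450 = $4,275.00
Associate: 101.3 × $425 = $43,052.50
Paralegal: 15.3 × $190 = $2,907.00
Subtotal: $66,399.50
Less 8% discount: −$5,311.96
Total: $66,399.50 − $5,311.96 = $61,087.54

$61,087.54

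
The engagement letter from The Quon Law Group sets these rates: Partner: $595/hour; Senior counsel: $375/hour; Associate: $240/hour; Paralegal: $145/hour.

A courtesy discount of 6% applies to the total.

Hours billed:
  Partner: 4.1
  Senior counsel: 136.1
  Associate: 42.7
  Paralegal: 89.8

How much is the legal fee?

$72,141.24

Partner: 4.1 × $595 = $2,439.50
Senior counsel: 136.1 × $375 = $51,037.50
Associate: 42.7 × $240 = $10,248.00
Paralegal: 89.8 × $145 = $13,021.00
Subtotal: $76,746.00
Less 6% discount: −$4,604.76
Total: $76,746.00 − $4,604.76 = $72,141.24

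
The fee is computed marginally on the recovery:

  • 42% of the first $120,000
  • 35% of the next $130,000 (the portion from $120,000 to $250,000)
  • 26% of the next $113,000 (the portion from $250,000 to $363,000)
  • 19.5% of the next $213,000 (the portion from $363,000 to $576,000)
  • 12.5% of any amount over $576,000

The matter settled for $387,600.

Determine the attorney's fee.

$130,077.00

First $120,000 at 42% = $50,400.00
Next $130,000 at 35% = $45,500.00
Next $113,000 at 26% = $29,380.00
Remaining $24,600 at 19.5% = $4,797.00
Fee: $50,400.00 + $45,500.00 + $29,380.00 + $4,797.00 = $130,077.00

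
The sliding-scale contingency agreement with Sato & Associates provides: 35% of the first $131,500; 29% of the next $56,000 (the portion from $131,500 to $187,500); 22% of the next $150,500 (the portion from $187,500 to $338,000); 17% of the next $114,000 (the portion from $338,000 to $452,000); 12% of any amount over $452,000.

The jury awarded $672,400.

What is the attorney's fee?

$141,203.00

First $131,500 at 35% = $46,025.00
Next $56,000 at 29% = $16,240.00
Next $150,500 at 22% = $33,110.00
Next $114,000 at 17% = $19,380.00
Remaining $220,400 at 12% = $26,448.00
Fee: $46,025.00 + $16,240.00 + $33,110.00 + $19,380.00 + $26,448.00 = $141,203.00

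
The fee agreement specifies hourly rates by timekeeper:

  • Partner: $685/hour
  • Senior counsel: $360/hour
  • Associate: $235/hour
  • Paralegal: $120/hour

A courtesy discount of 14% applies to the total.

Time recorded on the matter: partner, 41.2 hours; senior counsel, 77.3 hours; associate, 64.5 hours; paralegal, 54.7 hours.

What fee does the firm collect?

Partner: 41.2 × $685 = $28,222.00
Senior counsel: 77.3 × $360 = $27,828.00
Associate: 64.5 × $235 = $15,157.50
Paralegal: 54.7 × $120 = $6,564.00
Subtotal: $77,771.50
Less 14% discount: −$10,888.01
Total: $77,771.50 − $10,888.01 = $66,883.49

$66,883.49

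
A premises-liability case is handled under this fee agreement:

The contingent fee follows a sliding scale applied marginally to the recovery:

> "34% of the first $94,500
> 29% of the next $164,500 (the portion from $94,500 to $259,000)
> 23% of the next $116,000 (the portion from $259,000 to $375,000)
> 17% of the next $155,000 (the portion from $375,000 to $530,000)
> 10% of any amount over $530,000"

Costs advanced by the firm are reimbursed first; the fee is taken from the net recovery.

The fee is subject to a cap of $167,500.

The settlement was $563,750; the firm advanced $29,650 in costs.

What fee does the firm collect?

$133,275.00

Fee base (net of costs): $563,750 − $29,650 = $534,100
First $94,500 at 34% = $32,130.00
Next $164,500 at 29% = $47,705.00
Next $116,000 at 23% = $26,680.00
Next $155,000 at 17% = $26,350.00
Remaining $4,100 at 10% = $410.00
Fee: $32,130.00 + $47,705.00 + $26,680.00 + $26,350.00 + $410.00 = $133,275.00
$133,275.00 is under the $167,500 cap.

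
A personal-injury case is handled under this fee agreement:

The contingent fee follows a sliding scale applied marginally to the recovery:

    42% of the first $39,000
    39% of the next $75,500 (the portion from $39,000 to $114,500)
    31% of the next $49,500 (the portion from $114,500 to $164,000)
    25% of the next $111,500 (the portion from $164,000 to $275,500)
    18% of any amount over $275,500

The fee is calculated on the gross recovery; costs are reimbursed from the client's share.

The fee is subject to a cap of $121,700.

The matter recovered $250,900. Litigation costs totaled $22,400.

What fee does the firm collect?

Fee base is the gross recovery, $250,900; costs are reimbursed separately.
First $39,000 at 42% = $16,380.00
Next $75,500 at 39% = $29,445.00
Next $49,500 at 31% = $15,345.00
Remaining $86,900 at 25% = $21,725.00
Fee: $16,380.00 + $29,445.00 + $15,345.00 + $21,725.00 = $82,895.00
$82,895.00 is under the $121,700 cap.

$82,895.00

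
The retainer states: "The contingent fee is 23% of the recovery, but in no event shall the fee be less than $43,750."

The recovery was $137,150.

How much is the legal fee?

23% of $137,150 = $31,544.50
That is below the $43,750 minimum, so the minimum applies.

$43,750.00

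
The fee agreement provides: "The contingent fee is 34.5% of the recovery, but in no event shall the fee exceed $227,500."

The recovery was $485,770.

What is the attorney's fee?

$167,590.65

34.5% of $485,770 = $167,590.65
That is under the $227,500 cap.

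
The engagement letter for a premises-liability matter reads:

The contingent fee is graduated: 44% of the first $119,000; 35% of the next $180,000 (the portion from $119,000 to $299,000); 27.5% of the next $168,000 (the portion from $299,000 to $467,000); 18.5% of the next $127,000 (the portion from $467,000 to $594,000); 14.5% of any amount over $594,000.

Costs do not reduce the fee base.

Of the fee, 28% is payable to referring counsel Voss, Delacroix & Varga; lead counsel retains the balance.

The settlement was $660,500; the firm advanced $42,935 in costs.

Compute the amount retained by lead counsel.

Fee base is the gross recovery, $660,500; costs are reimbursed separately.
First $119,000 at 44% = $52,360.00
Next $180,000 at 35% = $63,000.00
Next $168,000 at 27.5% = $46,200.00
Next $127,000 at 18.5% = $23,495.00
Remaining $66,500 at 14.5% = $9,642.50
Fee: $52,360.00 + $63,000.00 + $46,200.00 + $23,495.00 + $9,642.50 = $194,697.50
Referral share: 28% of $194,697.50 = $54,515.30; lead counsel retains $194,697.50 − $54,515.30 = $140,182.20.

$140,182.20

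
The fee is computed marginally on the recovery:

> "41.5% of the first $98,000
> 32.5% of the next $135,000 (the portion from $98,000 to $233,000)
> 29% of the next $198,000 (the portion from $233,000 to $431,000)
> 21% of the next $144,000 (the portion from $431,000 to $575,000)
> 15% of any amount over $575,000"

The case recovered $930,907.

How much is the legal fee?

$225,591.05

First $98,000 at 41.5% = $40,670.00
Next $135,000 at 32.5% = $43,875.00
Next $198,000 at 29% = $57,420.00
Next $144,000 at 21% = $30,240.00
Remaining $355,907 at 15% = $53,386.05
Fee: $40,670.00 + $43,875.00 + $57,420.00 + $30,240.00 + $53,386.05 = $225,591.05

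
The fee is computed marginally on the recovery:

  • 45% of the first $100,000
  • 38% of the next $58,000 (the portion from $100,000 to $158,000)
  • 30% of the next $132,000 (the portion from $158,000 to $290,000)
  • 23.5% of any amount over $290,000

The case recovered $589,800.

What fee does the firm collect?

First $100,000 at 45% = $45,000.00
Next $58,000 at 38% = $22,040.00
Next $132,000 at 30% = $39,600.00
Remaining $299,800 at 23.5% = $70,453.00
Fee: $45,000.00 + $22,040.00 + $39,600.00 + $70,453.00 = $177,093.00

$177,093.00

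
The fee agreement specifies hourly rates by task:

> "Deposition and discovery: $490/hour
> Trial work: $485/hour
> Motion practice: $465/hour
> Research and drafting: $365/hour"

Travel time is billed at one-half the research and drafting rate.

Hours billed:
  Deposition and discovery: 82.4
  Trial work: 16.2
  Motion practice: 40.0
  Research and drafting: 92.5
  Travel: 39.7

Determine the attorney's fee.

$107,840.75

Deposition and discovery: 82.4 × $490 = $40,376.00
Trial work: 16.2 × $485 = $7,857.00
Motion practice: 40.0 × $465 = $18,600.00
Research and drafting: 92.5 × $365 = $33,762.50
Subtotal: $40,376.00 + $7,857.00 + $18,600.00 + $33,762.50 = $100,595.50
Travel: 39.7 × ($365 ÷ 2) = 39.7 × $182.50 = $7,245.25
Total: $100,595.50 + $7,245.25 = $107,840.75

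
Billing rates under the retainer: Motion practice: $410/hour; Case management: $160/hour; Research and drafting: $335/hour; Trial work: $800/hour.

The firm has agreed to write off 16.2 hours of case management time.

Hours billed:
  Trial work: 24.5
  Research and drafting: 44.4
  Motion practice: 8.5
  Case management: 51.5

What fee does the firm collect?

Motion practice: 8.5 × $410 = $3,485.00
Case management: 51.5 × $160 = $8,240.00
Research and drafting: 44.4 × $335 = $14,874.00
Trial work: 24.5 × $800 = $19,600.00
Subtotal: $46,199.00
Write-off: 16.2 × $160 = $2,592.00
Total: $46,199.00 − $2,592.00 = $43,607.00

$43,607.00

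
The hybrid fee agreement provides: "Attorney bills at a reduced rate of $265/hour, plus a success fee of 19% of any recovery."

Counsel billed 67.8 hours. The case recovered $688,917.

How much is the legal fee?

Hourly: 67.8 × $265 = $17,967.00
Success fee: 19% of $688,917 = $130,894.23
Total: $17,967.00 + $130,894.23 = $148,861.23

$148,861.23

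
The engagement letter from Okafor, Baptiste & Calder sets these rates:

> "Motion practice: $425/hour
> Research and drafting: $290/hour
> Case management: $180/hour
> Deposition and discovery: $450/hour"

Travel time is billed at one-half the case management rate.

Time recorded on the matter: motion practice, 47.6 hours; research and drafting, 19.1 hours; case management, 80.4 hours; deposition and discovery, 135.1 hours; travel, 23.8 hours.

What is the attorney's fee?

Motion practice: 47.6 × $425 = $20,230.00
Research and drafting: 19.1 × $290 = $5,539.00
Case management: 80.4 × $180 = $14,472.00
Deposition and discovery: 135.1 × $450 = $60,795.00
Subtotal: $20,230.00 + $5,539.00 + $14,472.00 + $60,795.00 = $101,036.00
Travel: 23.8 × ($180 ÷ 2) = 23.8 × $90.00 = $2,142.00
Total: $101,036.00 + $2,142.00 = $103,178.00

$103,178.00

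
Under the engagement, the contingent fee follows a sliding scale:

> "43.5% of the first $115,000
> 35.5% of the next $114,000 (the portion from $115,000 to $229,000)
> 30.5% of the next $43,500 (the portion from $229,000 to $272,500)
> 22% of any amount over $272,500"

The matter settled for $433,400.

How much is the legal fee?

First $115,000 at 43.5% = $50,025.00
Next $114,000 at 35.5% = $40,470.00
Next $43,500 at 30.5% = $13,267.50
Remaining $160,900 at 22% = $35,398.00
Fee: $50,025.00 + $40,470.00 + $13,267.50 + $35,398.00 = $139,160.50

$139,160.50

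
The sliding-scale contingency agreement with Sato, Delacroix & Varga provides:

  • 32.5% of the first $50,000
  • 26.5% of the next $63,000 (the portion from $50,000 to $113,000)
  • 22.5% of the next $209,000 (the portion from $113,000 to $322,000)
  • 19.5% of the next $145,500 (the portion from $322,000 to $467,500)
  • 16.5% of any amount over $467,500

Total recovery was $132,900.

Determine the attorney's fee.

First $50,000 at 32.5% = $16,250.00
Next $63,000 at 26.5% = $16,695.00
Remaining $19,900 at 22.5% = $4,477.50
Fee: $16,250.00 + $16,695.00 + $4,477.50 = $37,422.50

$37,422.50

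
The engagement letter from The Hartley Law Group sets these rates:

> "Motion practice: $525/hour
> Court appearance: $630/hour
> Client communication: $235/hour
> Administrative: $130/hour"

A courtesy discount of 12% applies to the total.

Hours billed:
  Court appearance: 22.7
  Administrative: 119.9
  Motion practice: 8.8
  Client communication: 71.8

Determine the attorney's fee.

Motion practice: 8.8 × $525 = $4,620.00
Court appearance: 22.7 × $630 = $14,301.00
Client communication: 71.8 × $235 = $16,873.00
Administrative: 119.9 × $130 = $15,587.00
Subtotal: $51,381.00
Less 12% discount: −$6,165.72
Total: $51,381.00 − $6,165.72 = $45,215.28

$45,215.28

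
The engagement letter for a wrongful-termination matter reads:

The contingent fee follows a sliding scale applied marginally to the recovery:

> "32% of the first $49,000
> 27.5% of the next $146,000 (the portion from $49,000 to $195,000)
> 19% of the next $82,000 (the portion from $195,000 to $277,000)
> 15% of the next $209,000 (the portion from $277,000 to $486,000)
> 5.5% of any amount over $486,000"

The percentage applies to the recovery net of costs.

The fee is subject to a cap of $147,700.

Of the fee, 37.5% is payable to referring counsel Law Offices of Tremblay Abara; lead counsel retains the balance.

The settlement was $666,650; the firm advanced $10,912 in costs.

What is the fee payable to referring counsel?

Fee base (net of costs): $666,650 − $10,912 = $655,738
First $49,000 at 32% = $15,680.00
Next $146,000 at 27.5% = $40,150.00
Next $82,000 at 19% = $15,580.00
Next $209,000 at 15% = $31,350.00
Remaining $169,738 at 5.5% = $9,335.59
Fee: $15,680.00 + $40,150.00 + $15,580.00 + $31,350.00 + $9,335.59 = $112,095.59
$112,095.59 is under the $147,700 cap.
Referral share: 37.5% of $112,095.59 = $42,035.85; lead counsel retains $112,095.59 − $42,035.85 = $70,059.74.

$42,035.85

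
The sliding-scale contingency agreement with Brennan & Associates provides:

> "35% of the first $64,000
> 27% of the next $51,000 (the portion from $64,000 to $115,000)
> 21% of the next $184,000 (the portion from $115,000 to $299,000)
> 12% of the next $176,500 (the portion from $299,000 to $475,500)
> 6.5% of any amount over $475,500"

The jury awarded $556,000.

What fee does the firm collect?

First $64,000 at 35% = $22,400.00
Next $51,000 at 27% = $13,770.00
Next $184,000 at 21% = $38,640.00
Next $176,500 at 12% = $21,180.00
Remaining $80,500 at 6.5% = $5,232.50
Fee: $22,400.00 + $13,770.00 + $38,640.00 + $21,180.00 + $5,232.50 = $101,222.50

$101,222.50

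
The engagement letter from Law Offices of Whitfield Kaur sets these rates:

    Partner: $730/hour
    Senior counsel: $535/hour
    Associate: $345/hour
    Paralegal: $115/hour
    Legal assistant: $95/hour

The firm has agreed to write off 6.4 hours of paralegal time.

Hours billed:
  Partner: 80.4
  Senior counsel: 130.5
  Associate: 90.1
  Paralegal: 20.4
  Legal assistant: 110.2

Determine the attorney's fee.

$171,673.00

Partner: 80.4 × $730 = $58,692.00
Senior counsel: 130.5 × $535 = $69,817.50
Associate: 90.1 × $345 = $31,084.50
Paralegal: 20.4 × $115 = $2,346.00
Legal assistant: 110.2 × $95 = $10,469.00
Subtotal: $172,409.00
Write-off: 6.4 × $115 = $736.00
Total: $172,409.00 − $736.00 = $171,673.00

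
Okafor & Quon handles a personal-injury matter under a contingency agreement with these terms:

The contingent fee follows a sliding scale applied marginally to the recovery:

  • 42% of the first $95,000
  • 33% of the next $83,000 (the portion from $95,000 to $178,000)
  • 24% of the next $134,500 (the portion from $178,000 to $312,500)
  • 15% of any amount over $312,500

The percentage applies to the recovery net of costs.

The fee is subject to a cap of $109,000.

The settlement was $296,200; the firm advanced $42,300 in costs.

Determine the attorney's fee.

$85,506.00

Fee base (net of costs): $296,200 − $42,300 = $253,900
First $95,000 at 42% = $39,900.00
Next $83,000 at 33% = $27,390.00
Remaining $75,900 at 24% = $18,216.00
Fee: $39,900.00 + $27,390.00 + $18,216.00 = $85,506.00
$85,506.00 is under the $109,000 cap.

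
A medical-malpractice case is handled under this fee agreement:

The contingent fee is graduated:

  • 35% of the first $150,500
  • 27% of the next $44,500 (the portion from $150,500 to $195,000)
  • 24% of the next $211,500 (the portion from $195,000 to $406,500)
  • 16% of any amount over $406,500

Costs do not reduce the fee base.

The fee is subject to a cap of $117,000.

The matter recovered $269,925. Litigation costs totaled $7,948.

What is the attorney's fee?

$82,672.00

Fee base is the gross recovery, $269,925; costs are reimbursed separately.
First $150,500 at 35% = $52,675.00
Next $44,500 at 27% = $12,015.00
Remaining $74,925 at 24% = $17,982.00
Fee: $52,675.00 + $12,015.00 + $17,982.00 = $82,672.00
$82,672.00 is under the $117,000 cap.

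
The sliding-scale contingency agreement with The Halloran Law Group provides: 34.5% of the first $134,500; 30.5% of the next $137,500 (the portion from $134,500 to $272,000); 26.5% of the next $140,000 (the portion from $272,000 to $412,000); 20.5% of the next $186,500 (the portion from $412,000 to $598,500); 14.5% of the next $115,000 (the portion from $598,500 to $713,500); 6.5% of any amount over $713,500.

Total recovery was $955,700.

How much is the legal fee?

$196,090.50

First $134,500 at 34.5% = $46,402.50
Next $137,500 at 30.5% = $41,937.50
Next $140,000 at 26.5% = $37,100.00
Next $186,500 at 20.5% = $38,232.50
Next $115,000 at 14.5% = $16,675.00
Remaining $242,200 at 6.5% = $15,743.00
Fee: $46,402.50 + $41,937.50 + $37,100.00 + $38,232.50 + $16,675.00 + $15,743.00 = $196,090.50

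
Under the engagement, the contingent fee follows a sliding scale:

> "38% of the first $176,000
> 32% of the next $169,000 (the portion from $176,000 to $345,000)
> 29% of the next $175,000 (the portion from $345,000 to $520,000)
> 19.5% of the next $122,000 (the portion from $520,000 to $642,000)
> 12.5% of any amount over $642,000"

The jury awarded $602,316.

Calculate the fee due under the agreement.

$187,761.62

First $176,000 at 38% = $66,880.00
Next $169,000 at 32% = $54,080.00
Next $175,000 at 29% = $50,750.00
Remaining $82,316 at 19.5% = $16,051.62
Fee: $66,880.00 + $54,080.00 + $50,750.00 + $16,051.62 = $187,761.62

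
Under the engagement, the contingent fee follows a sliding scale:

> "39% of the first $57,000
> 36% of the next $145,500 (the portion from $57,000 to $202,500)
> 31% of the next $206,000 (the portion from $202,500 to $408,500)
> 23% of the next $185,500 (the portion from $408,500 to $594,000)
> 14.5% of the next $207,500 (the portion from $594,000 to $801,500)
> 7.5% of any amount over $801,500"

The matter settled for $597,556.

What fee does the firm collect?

$181,650.62

First $57,000 at 39% = $22,230.00
Next $145,500 at 36% = $52,380.00
Next $206,000 at 31% = $63,860.00
Next $185,500 at 23% = $42,665.00
Remaining $3,556 at 14.5% = $515.62
Fee: $22,230.00 + $52,380.00 + $63,860.00 + $42,665.00 + $515.62 = $181,650.62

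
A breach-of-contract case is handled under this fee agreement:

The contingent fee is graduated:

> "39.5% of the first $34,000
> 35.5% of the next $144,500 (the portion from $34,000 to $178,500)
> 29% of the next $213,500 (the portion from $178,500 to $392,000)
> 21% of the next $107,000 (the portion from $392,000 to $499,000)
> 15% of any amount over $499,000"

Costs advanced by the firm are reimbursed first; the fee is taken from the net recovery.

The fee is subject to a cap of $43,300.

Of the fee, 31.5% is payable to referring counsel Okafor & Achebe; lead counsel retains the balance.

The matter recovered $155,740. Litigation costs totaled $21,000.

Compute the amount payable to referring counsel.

$13,639.50

Fee base (net of costs): $155,740 − $21,000 = $134,740
First $34,000 at 39.5% = $13,430.00
Remaining $100,740 at 35.5% = $35,762.70
Fee: $13,430.00 + $35,762.70 = $49,192.70
$49,192.70 exceeds the $43,300 cap, so the fee is capped at $43,300.00.
Referral share: 31.5% of $43,300.00 = $13,639.50; lead counsel retains $43,300.00 − $13,639.50 = $29,660.50.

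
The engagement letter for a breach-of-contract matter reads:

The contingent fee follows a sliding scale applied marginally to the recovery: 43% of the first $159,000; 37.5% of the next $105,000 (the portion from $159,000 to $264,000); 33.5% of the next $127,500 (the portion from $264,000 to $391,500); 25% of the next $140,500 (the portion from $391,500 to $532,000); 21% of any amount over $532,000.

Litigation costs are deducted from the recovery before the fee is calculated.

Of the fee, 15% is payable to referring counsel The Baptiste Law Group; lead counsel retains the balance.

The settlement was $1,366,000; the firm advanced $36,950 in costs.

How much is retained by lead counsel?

$300,018.55

Fee base (net of costs): $1,366,000 − $36,950 = $1,329,050
First $159,000 at 43% = $68,370.00
Next $105,000 at 37.5% = $39,375.00
Next $127,500 at 33.5% = $42,712.50
Next $140,500 at 25% = $35,125.00
Remaining $797,050 at 21% = $167,380.50
Fee: $68,370.00 + $39,375.00 + $42,712.50 + $35,125.00 + $167,380.50 = $352,963.00
Referral share: 15% of $352,963.00 = $52,944.45; lead counsel retains $352,963.00 − $52,944.45 = $300,018.55.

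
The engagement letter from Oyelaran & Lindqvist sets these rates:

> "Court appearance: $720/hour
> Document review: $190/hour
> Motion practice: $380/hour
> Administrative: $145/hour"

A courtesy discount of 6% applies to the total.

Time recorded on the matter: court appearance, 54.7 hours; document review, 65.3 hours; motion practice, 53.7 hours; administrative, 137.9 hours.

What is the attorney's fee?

Court appearance: 54.7 × $720 = $39,384.00
Document review: 65.3 × $190 = $12,407.00
Motion practice: 53.7 × $380 = $20,406.00
Administrative: 137.9 × $145 = $19,995.50
Subtotal: $92,192.50
Less 6% discount: −$5,531.55
Total: $92,192.50 − $5,531.55 = $86,660.95

$86,660.95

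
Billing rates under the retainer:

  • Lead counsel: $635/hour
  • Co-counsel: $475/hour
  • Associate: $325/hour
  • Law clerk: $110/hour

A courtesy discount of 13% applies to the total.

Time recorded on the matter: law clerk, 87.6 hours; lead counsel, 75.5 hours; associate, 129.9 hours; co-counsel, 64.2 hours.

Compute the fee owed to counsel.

Lead counsel: 75.5 × $635 = $47,942.50
Co-counsel: 64.2 × $475 = $30,495.00
Associate: 129.9 × $325 = $42,217.50
Law clerk: 87.6 × $110 = $9,636.00
Subtotal: $130,291.00
Less 13% discount: −$16,937.83
Total: $130,291.00 − $16,937.83 = $113,353.17

$113,353.17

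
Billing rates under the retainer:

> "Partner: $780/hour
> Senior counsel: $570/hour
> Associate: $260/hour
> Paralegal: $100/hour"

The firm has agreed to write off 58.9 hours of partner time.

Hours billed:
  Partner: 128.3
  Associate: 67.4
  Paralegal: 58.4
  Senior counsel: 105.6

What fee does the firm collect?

$137,688.00

Partner: 128.3 × $780 = $100,074.00
Senior counsel: 105.6 × $570 = $60,192.00
Associate: 67.4 × $260 = $17,524.00
Paralegal: 58.4 × $100 = $5,840.00
Subtotal: $183,630.00
Write-off: 58.9 × $780 = $45,942.00
Total: $183,630.00 − $45,942.00 = $137,688.00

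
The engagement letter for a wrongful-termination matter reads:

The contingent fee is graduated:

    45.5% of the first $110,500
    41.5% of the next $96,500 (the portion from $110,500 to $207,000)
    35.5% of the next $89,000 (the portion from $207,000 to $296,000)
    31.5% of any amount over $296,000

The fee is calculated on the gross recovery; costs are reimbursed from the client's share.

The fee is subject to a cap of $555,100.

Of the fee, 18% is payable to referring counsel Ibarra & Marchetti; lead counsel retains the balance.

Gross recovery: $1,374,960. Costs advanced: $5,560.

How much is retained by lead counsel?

Fee base is the gross recovery, $1,374,960; costs are reimbursed separately.
First $110,500 at 45.5% = $50,277.50
Next $96,500 at 41.5% = $40,047.50
Next $89,000 at 35.5% = $31,595.00
Remaining $1,078,960 at 31.5% = $339,872.40
Fee: $50,277.50 + $40,047.50 + $31,595.00 + $339,872.40 = $461,792.40
$461,792.40 is under the $555,100 cap.
Referral share: 18% of $461,792.40 = $83,122.63; lead counsel retains $461,792.40 − $83,122.63 = $378,669.77.

$378,669.77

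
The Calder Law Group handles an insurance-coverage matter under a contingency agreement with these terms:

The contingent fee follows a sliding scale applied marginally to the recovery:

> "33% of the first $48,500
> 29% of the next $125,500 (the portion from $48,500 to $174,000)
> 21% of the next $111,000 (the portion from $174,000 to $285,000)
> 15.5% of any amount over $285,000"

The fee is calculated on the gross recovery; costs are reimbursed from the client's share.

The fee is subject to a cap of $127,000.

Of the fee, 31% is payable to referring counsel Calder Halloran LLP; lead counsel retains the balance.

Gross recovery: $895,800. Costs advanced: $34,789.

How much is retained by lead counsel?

$87,630.00

Fee base is the gross recovery, $895,800; costs are reimbursed separately.
First $48,500 at 33% = $16,005.00
Next $125,500 at 29% = $36,395.00
Next $111,000 at 21% = $23,310.00
Remaining $610,800 at 15.5% = $94,674.00
Fee: $16,005.00 + $36,395.00 + $23,310.00 + $94,674.00 = $170,384.00
$170,384.00 exceeds the $127,000 cap, so the fee is capped at $127,000.00.
Referral share: 31% of $127,000.00 = $39,370.00; lead counsel retains $127,000.00 − $39,370.00 = $87,630.00.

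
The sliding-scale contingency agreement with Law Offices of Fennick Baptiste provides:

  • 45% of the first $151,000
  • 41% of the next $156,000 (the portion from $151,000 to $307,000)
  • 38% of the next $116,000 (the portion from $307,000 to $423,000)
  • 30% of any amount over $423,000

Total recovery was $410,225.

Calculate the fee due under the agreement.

First $151,000 at 45% = $67,950.00
Next $156,000 at 41% = $63,960.00
Remaining $103,225 at 38% = $39,225.50
Fee: $67,950.00 + $63,960.00 + $39,225.50 = $171,135.50

$171,135.50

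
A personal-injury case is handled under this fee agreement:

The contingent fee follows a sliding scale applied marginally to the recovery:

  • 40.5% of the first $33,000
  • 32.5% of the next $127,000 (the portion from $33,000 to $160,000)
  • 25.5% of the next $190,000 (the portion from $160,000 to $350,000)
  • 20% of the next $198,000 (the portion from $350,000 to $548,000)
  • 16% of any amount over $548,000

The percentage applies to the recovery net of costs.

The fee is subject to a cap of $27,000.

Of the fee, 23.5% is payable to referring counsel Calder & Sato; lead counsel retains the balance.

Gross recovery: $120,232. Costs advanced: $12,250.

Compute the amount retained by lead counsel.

Fee base (net of costs): $120,232 − $12,250 = $107,982
First $33,000 at 40.5% = $13,365.00
Remaining $74,982 at 32.5% = $24,369.15
Fee: $13,365.00 + $24,369.15 = $37,734.15
$37,734.15 exceeds the $27,000 cap, so the fee is capped at $27,000.00.
Referral share: 23.5% of $27,000.00 = $6,345.00; lead counsel retains $27,000.00 − $6,345.00 = $20,655.00.

$20,655.00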